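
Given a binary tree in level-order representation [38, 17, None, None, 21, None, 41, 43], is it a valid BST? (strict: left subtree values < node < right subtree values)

Level-order array: [38, 17, None, None, 21, None, 41, 43]
Validate using subtree bounds (lo, hi): at each node, require lo < value < hi,
then recurse left with hi=value and right with lo=value.
Preorder trace (stopping at first violation):
  at node 38 with bounds (-inf, +inf): OK
  at node 17 with bounds (-inf, 38): OK
  at node 21 with bounds (17, 38): OK
  at node 41 with bounds (21, 38): VIOLATION
Node 41 violates its bound: not (21 < 41 < 38).
Result: Not a valid BST


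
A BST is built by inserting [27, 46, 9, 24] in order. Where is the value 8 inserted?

Starting tree (level order): [27, 9, 46, None, 24]
Insertion path: 27 -> 9
Result: insert 8 as left child of 9
Final tree (level order): [27, 9, 46, 8, 24]


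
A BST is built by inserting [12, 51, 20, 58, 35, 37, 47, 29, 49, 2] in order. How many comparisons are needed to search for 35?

Search path for 35: 12 -> 51 -> 20 -> 35
Found: True
Comparisons: 4


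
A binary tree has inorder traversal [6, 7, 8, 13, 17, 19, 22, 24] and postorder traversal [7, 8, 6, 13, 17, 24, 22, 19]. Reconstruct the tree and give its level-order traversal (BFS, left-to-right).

Inorder:   [6, 7, 8, 13, 17, 19, 22, 24]
Postorder: [7, 8, 6, 13, 17, 24, 22, 19]
Algorithm: postorder visits root last, so walk postorder right-to-left;
each value is the root of the current inorder slice — split it at that
value, recurse on the right subtree first, then the left.
Recursive splits:
  root=19; inorder splits into left=[6, 7, 8, 13, 17], right=[22, 24]
  root=22; inorder splits into left=[], right=[24]
  root=24; inorder splits into left=[], right=[]
  root=17; inorder splits into left=[6, 7, 8, 13], right=[]
  root=13; inorder splits into left=[6, 7, 8], right=[]
  root=6; inorder splits into left=[], right=[7, 8]
  root=8; inorder splits into left=[7], right=[]
  root=7; inorder splits into left=[], right=[]
Reconstructed level-order: [19, 17, 22, 13, 24, 6, 8, 7]


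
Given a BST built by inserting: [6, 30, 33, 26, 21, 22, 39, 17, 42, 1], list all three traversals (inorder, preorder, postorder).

Tree insertion order: [6, 30, 33, 26, 21, 22, 39, 17, 42, 1]
Tree (level-order array): [6, 1, 30, None, None, 26, 33, 21, None, None, 39, 17, 22, None, 42]
Inorder (L, root, R): [1, 6, 17, 21, 22, 26, 30, 33, 39, 42]
Preorder (root, L, R): [6, 1, 30, 26, 21, 17, 22, 33, 39, 42]
Postorder (L, R, root): [1, 17, 22, 21, 26, 42, 39, 33, 30, 6]


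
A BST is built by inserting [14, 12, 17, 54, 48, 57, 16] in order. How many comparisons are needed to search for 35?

Search path for 35: 14 -> 17 -> 54 -> 48
Found: False
Comparisons: 4


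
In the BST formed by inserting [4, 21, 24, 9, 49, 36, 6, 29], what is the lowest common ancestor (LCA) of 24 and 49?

Tree insertion order: [4, 21, 24, 9, 49, 36, 6, 29]
Tree (level-order array): [4, None, 21, 9, 24, 6, None, None, 49, None, None, 36, None, 29]
In a BST, the LCA of p=24, q=49 is the first node v on the
root-to-leaf path with p <= v <= q (go left if both < v, right if both > v).
Walk from root:
  at 4: both 24 and 49 > 4, go right
  at 21: both 24 and 49 > 21, go right
  at 24: 24 <= 24 <= 49, this is the LCA
LCA = 24


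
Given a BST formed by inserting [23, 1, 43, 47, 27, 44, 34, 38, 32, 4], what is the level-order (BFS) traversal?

Tree insertion order: [23, 1, 43, 47, 27, 44, 34, 38, 32, 4]
Tree (level-order array): [23, 1, 43, None, 4, 27, 47, None, None, None, 34, 44, None, 32, 38]
BFS from the root, enqueuing left then right child of each popped node:
  queue [23] -> pop 23, enqueue [1, 43], visited so far: [23]
  queue [1, 43] -> pop 1, enqueue [4], visited so far: [23, 1]
  queue [43, 4] -> pop 43, enqueue [27, 47], visited so far: [23, 1, 43]
  queue [4, 27, 47] -> pop 4, enqueue [none], visited so far: [23, 1, 43, 4]
  queue [27, 47] -> pop 27, enqueue [34], visited so far: [23, 1, 43, 4, 27]
  queue [47, 34] -> pop 47, enqueue [44], visited so far: [23, 1, 43, 4, 27, 47]
  queue [34, 44] -> pop 34, enqueue [32, 38], visited so far: [23, 1, 43, 4, 27, 47, 34]
  queue [44, 32, 38] -> pop 44, enqueue [none], visited so far: [23, 1, 43, 4, 27, 47, 34, 44]
  queue [32, 38] -> pop 32, enqueue [none], visited so far: [23, 1, 43, 4, 27, 47, 34, 44, 32]
  queue [38] -> pop 38, enqueue [none], visited so far: [23, 1, 43, 4, 27, 47, 34, 44, 32, 38]
Result: [23, 1, 43, 4, 27, 47, 34, 44, 32, 38]


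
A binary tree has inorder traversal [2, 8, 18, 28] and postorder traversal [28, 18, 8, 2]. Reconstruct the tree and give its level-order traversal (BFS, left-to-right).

Inorder:   [2, 8, 18, 28]
Postorder: [28, 18, 8, 2]
Algorithm: postorder visits root last, so walk postorder right-to-left;
each value is the root of the current inorder slice — split it at that
value, recurse on the right subtree first, then the left.
Recursive splits:
  root=2; inorder splits into left=[], right=[8, 18, 28]
  root=8; inorder splits into left=[], right=[18, 28]
  root=18; inorder splits into left=[], right=[28]
  root=28; inorder splits into left=[], right=[]
Reconstructed level-order: [2, 8, 18, 28]


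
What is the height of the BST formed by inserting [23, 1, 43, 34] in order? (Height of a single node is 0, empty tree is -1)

Insertion order: [23, 1, 43, 34]
Tree (level-order array): [23, 1, 43, None, None, 34]
Compute height bottom-up (empty subtree = -1):
  height(1) = 1 + max(-1, -1) = 0
  height(34) = 1 + max(-1, -1) = 0
  height(43) = 1 + max(0, -1) = 1
  height(23) = 1 + max(0, 1) = 2
Height = 2


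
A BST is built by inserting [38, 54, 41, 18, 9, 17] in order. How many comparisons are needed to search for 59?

Search path for 59: 38 -> 54
Found: False
Comparisons: 2


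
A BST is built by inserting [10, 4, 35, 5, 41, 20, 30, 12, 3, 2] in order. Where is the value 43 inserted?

Starting tree (level order): [10, 4, 35, 3, 5, 20, 41, 2, None, None, None, 12, 30]
Insertion path: 10 -> 35 -> 41
Result: insert 43 as right child of 41
Final tree (level order): [10, 4, 35, 3, 5, 20, 41, 2, None, None, None, 12, 30, None, 43]


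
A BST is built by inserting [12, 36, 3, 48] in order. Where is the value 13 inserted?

Starting tree (level order): [12, 3, 36, None, None, None, 48]
Insertion path: 12 -> 36
Result: insert 13 as left child of 36
Final tree (level order): [12, 3, 36, None, None, 13, 48]


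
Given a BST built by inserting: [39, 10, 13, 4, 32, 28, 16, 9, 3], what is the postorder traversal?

Tree insertion order: [39, 10, 13, 4, 32, 28, 16, 9, 3]
Tree (level-order array): [39, 10, None, 4, 13, 3, 9, None, 32, None, None, None, None, 28, None, 16]
Postorder traversal: [3, 9, 4, 16, 28, 32, 13, 10, 39]


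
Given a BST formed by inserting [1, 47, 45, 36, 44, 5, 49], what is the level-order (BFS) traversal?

Tree insertion order: [1, 47, 45, 36, 44, 5, 49]
Tree (level-order array): [1, None, 47, 45, 49, 36, None, None, None, 5, 44]
BFS from the root, enqueuing left then right child of each popped node:
  queue [1] -> pop 1, enqueue [47], visited so far: [1]
  queue [47] -> pop 47, enqueue [45, 49], visited so far: [1, 47]
  queue [45, 49] -> pop 45, enqueue [36], visited so far: [1, 47, 45]
  queue [49, 36] -> pop 49, enqueue [none], visited so far: [1, 47, 45, 49]
  queue [36] -> pop 36, enqueue [5, 44], visited so far: [1, 47, 45, 49, 36]
  queue [5, 44] -> pop 5, enqueue [none], visited so far: [1, 47, 45, 49, 36, 5]
  queue [44] -> pop 44, enqueue [none], visited so far: [1, 47, 45, 49, 36, 5, 44]
Result: [1, 47, 45, 49, 36, 5, 44]


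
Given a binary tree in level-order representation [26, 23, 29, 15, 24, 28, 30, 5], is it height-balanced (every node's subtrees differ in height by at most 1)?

Tree (level-order array): [26, 23, 29, 15, 24, 28, 30, 5]
Definition: a tree is height-balanced if, at every node, |h(left) - h(right)| <= 1 (empty subtree has height -1).
Bottom-up per-node check:
  node 5: h_left=-1, h_right=-1, diff=0 [OK], height=0
  node 15: h_left=0, h_right=-1, diff=1 [OK], height=1
  node 24: h_left=-1, h_right=-1, diff=0 [OK], height=0
  node 23: h_left=1, h_right=0, diff=1 [OK], height=2
  node 28: h_left=-1, h_right=-1, diff=0 [OK], height=0
  node 30: h_left=-1, h_right=-1, diff=0 [OK], height=0
  node 29: h_left=0, h_right=0, diff=0 [OK], height=1
  node 26: h_left=2, h_right=1, diff=1 [OK], height=3
All nodes satisfy the balance condition.
Result: Balanced


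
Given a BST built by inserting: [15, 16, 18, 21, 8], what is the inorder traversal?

Tree insertion order: [15, 16, 18, 21, 8]
Tree (level-order array): [15, 8, 16, None, None, None, 18, None, 21]
Inorder traversal: [8, 15, 16, 18, 21]


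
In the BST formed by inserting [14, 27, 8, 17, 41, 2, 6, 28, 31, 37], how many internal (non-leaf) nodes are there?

Tree built from: [14, 27, 8, 17, 41, 2, 6, 28, 31, 37]
Tree (level-order array): [14, 8, 27, 2, None, 17, 41, None, 6, None, None, 28, None, None, None, None, 31, None, 37]
Rule: An internal node has at least one child.
Per-node child counts:
  node 14: 2 child(ren)
  node 8: 1 child(ren)
  node 2: 1 child(ren)
  node 6: 0 child(ren)
  node 27: 2 child(ren)
  node 17: 0 child(ren)
  node 41: 1 child(ren)
  node 28: 1 child(ren)
  node 31: 1 child(ren)
  node 37: 0 child(ren)
Matching nodes: [14, 8, 2, 27, 41, 28, 31]
Count of internal (non-leaf) nodes: 7


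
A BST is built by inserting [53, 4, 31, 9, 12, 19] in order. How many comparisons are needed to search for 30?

Search path for 30: 53 -> 4 -> 31 -> 9 -> 12 -> 19
Found: False
Comparisons: 6


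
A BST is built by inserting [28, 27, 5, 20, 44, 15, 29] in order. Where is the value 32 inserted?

Starting tree (level order): [28, 27, 44, 5, None, 29, None, None, 20, None, None, 15]
Insertion path: 28 -> 44 -> 29
Result: insert 32 as right child of 29
Final tree (level order): [28, 27, 44, 5, None, 29, None, None, 20, None, 32, 15]


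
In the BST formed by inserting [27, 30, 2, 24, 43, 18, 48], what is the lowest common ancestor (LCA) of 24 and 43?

Tree insertion order: [27, 30, 2, 24, 43, 18, 48]
Tree (level-order array): [27, 2, 30, None, 24, None, 43, 18, None, None, 48]
In a BST, the LCA of p=24, q=43 is the first node v on the
root-to-leaf path with p <= v <= q (go left if both < v, right if both > v).
Walk from root:
  at 27: 24 <= 27 <= 43, this is the LCA
LCA = 27


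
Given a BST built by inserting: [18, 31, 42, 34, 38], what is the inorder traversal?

Tree insertion order: [18, 31, 42, 34, 38]
Tree (level-order array): [18, None, 31, None, 42, 34, None, None, 38]
Inorder traversal: [18, 31, 34, 38, 42]


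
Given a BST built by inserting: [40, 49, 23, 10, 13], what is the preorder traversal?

Tree insertion order: [40, 49, 23, 10, 13]
Tree (level-order array): [40, 23, 49, 10, None, None, None, None, 13]
Preorder traversal: [40, 23, 10, 13, 49]


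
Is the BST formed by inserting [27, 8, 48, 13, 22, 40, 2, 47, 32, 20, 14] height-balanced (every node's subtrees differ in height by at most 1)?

Tree (level-order array): [27, 8, 48, 2, 13, 40, None, None, None, None, 22, 32, 47, 20, None, None, None, None, None, 14]
Definition: a tree is height-balanced if, at every node, |h(left) - h(right)| <= 1 (empty subtree has height -1).
Bottom-up per-node check:
  node 2: h_left=-1, h_right=-1, diff=0 [OK], height=0
  node 14: h_left=-1, h_right=-1, diff=0 [OK], height=0
  node 20: h_left=0, h_right=-1, diff=1 [OK], height=1
  node 22: h_left=1, h_right=-1, diff=2 [FAIL (|1--1|=2 > 1)], height=2
  node 13: h_left=-1, h_right=2, diff=3 [FAIL (|-1-2|=3 > 1)], height=3
  node 8: h_left=0, h_right=3, diff=3 [FAIL (|0-3|=3 > 1)], height=4
  node 32: h_left=-1, h_right=-1, diff=0 [OK], height=0
  node 47: h_left=-1, h_right=-1, diff=0 [OK], height=0
  node 40: h_left=0, h_right=0, diff=0 [OK], height=1
  node 48: h_left=1, h_right=-1, diff=2 [FAIL (|1--1|=2 > 1)], height=2
  node 27: h_left=4, h_right=2, diff=2 [FAIL (|4-2|=2 > 1)], height=5
Node 22 violates the condition: |1 - -1| = 2 > 1.
Result: Not balanced


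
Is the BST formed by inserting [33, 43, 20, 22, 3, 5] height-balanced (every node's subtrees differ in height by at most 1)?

Tree (level-order array): [33, 20, 43, 3, 22, None, None, None, 5]
Definition: a tree is height-balanced if, at every node, |h(left) - h(right)| <= 1 (empty subtree has height -1).
Bottom-up per-node check:
  node 5: h_left=-1, h_right=-1, diff=0 [OK], height=0
  node 3: h_left=-1, h_right=0, diff=1 [OK], height=1
  node 22: h_left=-1, h_right=-1, diff=0 [OK], height=0
  node 20: h_left=1, h_right=0, diff=1 [OK], height=2
  node 43: h_left=-1, h_right=-1, diff=0 [OK], height=0
  node 33: h_left=2, h_right=0, diff=2 [FAIL (|2-0|=2 > 1)], height=3
Node 33 violates the condition: |2 - 0| = 2 > 1.
Result: Not balanced


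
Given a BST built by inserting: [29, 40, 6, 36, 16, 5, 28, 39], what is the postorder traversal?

Tree insertion order: [29, 40, 6, 36, 16, 5, 28, 39]
Tree (level-order array): [29, 6, 40, 5, 16, 36, None, None, None, None, 28, None, 39]
Postorder traversal: [5, 28, 16, 6, 39, 36, 40, 29]


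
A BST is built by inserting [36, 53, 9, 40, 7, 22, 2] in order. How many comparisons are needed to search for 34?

Search path for 34: 36 -> 9 -> 22
Found: False
Comparisons: 3


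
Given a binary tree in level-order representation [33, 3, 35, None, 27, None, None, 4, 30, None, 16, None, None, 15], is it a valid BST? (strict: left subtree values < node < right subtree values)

Level-order array: [33, 3, 35, None, 27, None, None, 4, 30, None, 16, None, None, 15]
Validate using subtree bounds (lo, hi): at each node, require lo < value < hi,
then recurse left with hi=value and right with lo=value.
Preorder trace (stopping at first violation):
  at node 33 with bounds (-inf, +inf): OK
  at node 3 with bounds (-inf, 33): OK
  at node 27 with bounds (3, 33): OK
  at node 4 with bounds (3, 27): OK
  at node 16 with bounds (4, 27): OK
  at node 15 with bounds (4, 16): OK
  at node 30 with bounds (27, 33): OK
  at node 35 with bounds (33, +inf): OK
No violation found at any node.
Result: Valid BST


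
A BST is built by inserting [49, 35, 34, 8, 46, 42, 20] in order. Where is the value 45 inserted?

Starting tree (level order): [49, 35, None, 34, 46, 8, None, 42, None, None, 20]
Insertion path: 49 -> 35 -> 46 -> 42
Result: insert 45 as right child of 42
Final tree (level order): [49, 35, None, 34, 46, 8, None, 42, None, None, 20, None, 45]


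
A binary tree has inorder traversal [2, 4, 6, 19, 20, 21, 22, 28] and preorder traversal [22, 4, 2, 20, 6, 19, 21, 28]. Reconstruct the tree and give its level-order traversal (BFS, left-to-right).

Inorder:  [2, 4, 6, 19, 20, 21, 22, 28]
Preorder: [22, 4, 2, 20, 6, 19, 21, 28]
Algorithm: preorder visits root first, so consume preorder in order;
for each root, split the current inorder slice at that value into
left-subtree inorder and right-subtree inorder, then recurse.
Recursive splits:
  root=22; inorder splits into left=[2, 4, 6, 19, 20, 21], right=[28]
  root=4; inorder splits into left=[2], right=[6, 19, 20, 21]
  root=2; inorder splits into left=[], right=[]
  root=20; inorder splits into left=[6, 19], right=[21]
  root=6; inorder splits into left=[], right=[19]
  root=19; inorder splits into left=[], right=[]
  root=21; inorder splits into left=[], right=[]
  root=28; inorder splits into left=[], right=[]
Reconstructed level-order: [22, 4, 28, 2, 20, 6, 21, 19]


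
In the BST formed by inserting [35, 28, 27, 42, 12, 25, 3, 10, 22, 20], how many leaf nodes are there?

Tree built from: [35, 28, 27, 42, 12, 25, 3, 10, 22, 20]
Tree (level-order array): [35, 28, 42, 27, None, None, None, 12, None, 3, 25, None, 10, 22, None, None, None, 20]
Rule: A leaf has 0 children.
Per-node child counts:
  node 35: 2 child(ren)
  node 28: 1 child(ren)
  node 27: 1 child(ren)
  node 12: 2 child(ren)
  node 3: 1 child(ren)
  node 10: 0 child(ren)
  node 25: 1 child(ren)
  node 22: 1 child(ren)
  node 20: 0 child(ren)
  node 42: 0 child(ren)
Matching nodes: [10, 20, 42]
Count of leaf nodes: 3


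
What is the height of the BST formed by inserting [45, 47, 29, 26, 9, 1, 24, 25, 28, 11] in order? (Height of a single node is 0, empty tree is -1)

Insertion order: [45, 47, 29, 26, 9, 1, 24, 25, 28, 11]
Tree (level-order array): [45, 29, 47, 26, None, None, None, 9, 28, 1, 24, None, None, None, None, 11, 25]
Compute height bottom-up (empty subtree = -1):
  height(1) = 1 + max(-1, -1) = 0
  height(11) = 1 + max(-1, -1) = 0
  height(25) = 1 + max(-1, -1) = 0
  height(24) = 1 + max(0, 0) = 1
  height(9) = 1 + max(0, 1) = 2
  height(28) = 1 + max(-1, -1) = 0
  height(26) = 1 + max(2, 0) = 3
  height(29) = 1 + max(3, -1) = 4
  height(47) = 1 + max(-1, -1) = 0
  height(45) = 1 + max(4, 0) = 5
Height = 5


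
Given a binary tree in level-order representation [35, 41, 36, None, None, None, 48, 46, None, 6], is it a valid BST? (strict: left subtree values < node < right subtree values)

Level-order array: [35, 41, 36, None, None, None, 48, 46, None, 6]
Validate using subtree bounds (lo, hi): at each node, require lo < value < hi,
then recurse left with hi=value and right with lo=value.
Preorder trace (stopping at first violation):
  at node 35 with bounds (-inf, +inf): OK
  at node 41 with bounds (-inf, 35): VIOLATION
Node 41 violates its bound: not (-inf < 41 < 35).
Result: Not a valid BST


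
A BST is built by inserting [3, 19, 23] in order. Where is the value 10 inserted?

Starting tree (level order): [3, None, 19, None, 23]
Insertion path: 3 -> 19
Result: insert 10 as left child of 19
Final tree (level order): [3, None, 19, 10, 23]


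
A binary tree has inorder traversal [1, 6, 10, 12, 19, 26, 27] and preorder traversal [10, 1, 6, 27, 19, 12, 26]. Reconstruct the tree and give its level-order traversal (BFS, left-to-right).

Inorder:  [1, 6, 10, 12, 19, 26, 27]
Preorder: [10, 1, 6, 27, 19, 12, 26]
Algorithm: preorder visits root first, so consume preorder in order;
for each root, split the current inorder slice at that value into
left-subtree inorder and right-subtree inorder, then recurse.
Recursive splits:
  root=10; inorder splits into left=[1, 6], right=[12, 19, 26, 27]
  root=1; inorder splits into left=[], right=[6]
  root=6; inorder splits into left=[], right=[]
  root=27; inorder splits into left=[12, 19, 26], right=[]
  root=19; inorder splits into left=[12], right=[26]
  root=12; inorder splits into left=[], right=[]
  root=26; inorder splits into left=[], right=[]
Reconstructed level-order: [10, 1, 27, 6, 19, 12, 26]


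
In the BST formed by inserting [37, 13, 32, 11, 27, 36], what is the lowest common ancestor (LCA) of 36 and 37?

Tree insertion order: [37, 13, 32, 11, 27, 36]
Tree (level-order array): [37, 13, None, 11, 32, None, None, 27, 36]
In a BST, the LCA of p=36, q=37 is the first node v on the
root-to-leaf path with p <= v <= q (go left if both < v, right if both > v).
Walk from root:
  at 37: 36 <= 37 <= 37, this is the LCA
LCA = 37


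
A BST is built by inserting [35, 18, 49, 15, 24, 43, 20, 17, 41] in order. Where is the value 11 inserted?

Starting tree (level order): [35, 18, 49, 15, 24, 43, None, None, 17, 20, None, 41]
Insertion path: 35 -> 18 -> 15
Result: insert 11 as left child of 15
Final tree (level order): [35, 18, 49, 15, 24, 43, None, 11, 17, 20, None, 41]


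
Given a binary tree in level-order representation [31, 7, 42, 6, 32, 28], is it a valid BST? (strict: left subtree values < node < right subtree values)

Level-order array: [31, 7, 42, 6, 32, 28]
Validate using subtree bounds (lo, hi): at each node, require lo < value < hi,
then recurse left with hi=value and right with lo=value.
Preorder trace (stopping at first violation):
  at node 31 with bounds (-inf, +inf): OK
  at node 7 with bounds (-inf, 31): OK
  at node 6 with bounds (-inf, 7): OK
  at node 32 with bounds (7, 31): VIOLATION
Node 32 violates its bound: not (7 < 32 < 31).
Result: Not a valid BST


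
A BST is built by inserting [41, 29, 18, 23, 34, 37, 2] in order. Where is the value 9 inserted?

Starting tree (level order): [41, 29, None, 18, 34, 2, 23, None, 37]
Insertion path: 41 -> 29 -> 18 -> 2
Result: insert 9 as right child of 2
Final tree (level order): [41, 29, None, 18, 34, 2, 23, None, 37, None, 9]


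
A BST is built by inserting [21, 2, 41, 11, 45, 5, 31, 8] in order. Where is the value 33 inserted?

Starting tree (level order): [21, 2, 41, None, 11, 31, 45, 5, None, None, None, None, None, None, 8]
Insertion path: 21 -> 41 -> 31
Result: insert 33 as right child of 31
Final tree (level order): [21, 2, 41, None, 11, 31, 45, 5, None, None, 33, None, None, None, 8]


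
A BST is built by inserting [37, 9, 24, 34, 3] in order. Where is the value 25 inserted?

Starting tree (level order): [37, 9, None, 3, 24, None, None, None, 34]
Insertion path: 37 -> 9 -> 24 -> 34
Result: insert 25 as left child of 34
Final tree (level order): [37, 9, None, 3, 24, None, None, None, 34, 25]


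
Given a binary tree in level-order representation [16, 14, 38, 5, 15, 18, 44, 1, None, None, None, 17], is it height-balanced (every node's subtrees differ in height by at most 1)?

Tree (level-order array): [16, 14, 38, 5, 15, 18, 44, 1, None, None, None, 17]
Definition: a tree is height-balanced if, at every node, |h(left) - h(right)| <= 1 (empty subtree has height -1).
Bottom-up per-node check:
  node 1: h_left=-1, h_right=-1, diff=0 [OK], height=0
  node 5: h_left=0, h_right=-1, diff=1 [OK], height=1
  node 15: h_left=-1, h_right=-1, diff=0 [OK], height=0
  node 14: h_left=1, h_right=0, diff=1 [OK], height=2
  node 17: h_left=-1, h_right=-1, diff=0 [OK], height=0
  node 18: h_left=0, h_right=-1, diff=1 [OK], height=1
  node 44: h_left=-1, h_right=-1, diff=0 [OK], height=0
  node 38: h_left=1, h_right=0, diff=1 [OK], height=2
  node 16: h_left=2, h_right=2, diff=0 [OK], height=3
All nodes satisfy the balance condition.
Result: Balanced


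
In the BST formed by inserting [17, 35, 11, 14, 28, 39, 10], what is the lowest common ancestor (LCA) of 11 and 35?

Tree insertion order: [17, 35, 11, 14, 28, 39, 10]
Tree (level-order array): [17, 11, 35, 10, 14, 28, 39]
In a BST, the LCA of p=11, q=35 is the first node v on the
root-to-leaf path with p <= v <= q (go left if both < v, right if both > v).
Walk from root:
  at 17: 11 <= 17 <= 35, this is the LCA
LCA = 17


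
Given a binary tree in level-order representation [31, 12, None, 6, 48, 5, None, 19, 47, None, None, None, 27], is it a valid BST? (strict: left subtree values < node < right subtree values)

Level-order array: [31, 12, None, 6, 48, 5, None, 19, 47, None, None, None, 27]
Validate using subtree bounds (lo, hi): at each node, require lo < value < hi,
then recurse left with hi=value and right with lo=value.
Preorder trace (stopping at first violation):
  at node 31 with bounds (-inf, +inf): OK
  at node 12 with bounds (-inf, 31): OK
  at node 6 with bounds (-inf, 12): OK
  at node 5 with bounds (-inf, 6): OK
  at node 48 with bounds (12, 31): VIOLATION
Node 48 violates its bound: not (12 < 48 < 31).
Result: Not a valid BST


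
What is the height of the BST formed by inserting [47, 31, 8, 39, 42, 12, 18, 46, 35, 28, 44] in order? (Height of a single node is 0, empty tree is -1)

Insertion order: [47, 31, 8, 39, 42, 12, 18, 46, 35, 28, 44]
Tree (level-order array): [47, 31, None, 8, 39, None, 12, 35, 42, None, 18, None, None, None, 46, None, 28, 44]
Compute height bottom-up (empty subtree = -1):
  height(28) = 1 + max(-1, -1) = 0
  height(18) = 1 + max(-1, 0) = 1
  height(12) = 1 + max(-1, 1) = 2
  height(8) = 1 + max(-1, 2) = 3
  height(35) = 1 + max(-1, -1) = 0
  height(44) = 1 + max(-1, -1) = 0
  height(46) = 1 + max(0, -1) = 1
  height(42) = 1 + max(-1, 1) = 2
  height(39) = 1 + max(0, 2) = 3
  height(31) = 1 + max(3, 3) = 4
  height(47) = 1 + max(4, -1) = 5
Height = 5


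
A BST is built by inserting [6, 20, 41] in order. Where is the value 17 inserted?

Starting tree (level order): [6, None, 20, None, 41]
Insertion path: 6 -> 20
Result: insert 17 as left child of 20
Final tree (level order): [6, None, 20, 17, 41]


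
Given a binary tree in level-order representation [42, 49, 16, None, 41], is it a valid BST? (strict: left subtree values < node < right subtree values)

Level-order array: [42, 49, 16, None, 41]
Validate using subtree bounds (lo, hi): at each node, require lo < value < hi,
then recurse left with hi=value and right with lo=value.
Preorder trace (stopping at first violation):
  at node 42 with bounds (-inf, +inf): OK
  at node 49 with bounds (-inf, 42): VIOLATION
Node 49 violates its bound: not (-inf < 49 < 42).
Result: Not a valid BST


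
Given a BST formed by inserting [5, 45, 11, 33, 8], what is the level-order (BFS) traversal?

Tree insertion order: [5, 45, 11, 33, 8]
Tree (level-order array): [5, None, 45, 11, None, 8, 33]
BFS from the root, enqueuing left then right child of each popped node:
  queue [5] -> pop 5, enqueue [45], visited so far: [5]
  queue [45] -> pop 45, enqueue [11], visited so far: [5, 45]
  queue [11] -> pop 11, enqueue [8, 33], visited so far: [5, 45, 11]
  queue [8, 33] -> pop 8, enqueue [none], visited so far: [5, 45, 11, 8]
  queue [33] -> pop 33, enqueue [none], visited so far: [5, 45, 11, 8, 33]
Result: [5, 45, 11, 8, 33]


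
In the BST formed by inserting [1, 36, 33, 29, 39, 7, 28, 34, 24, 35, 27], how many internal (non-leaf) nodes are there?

Tree built from: [1, 36, 33, 29, 39, 7, 28, 34, 24, 35, 27]
Tree (level-order array): [1, None, 36, 33, 39, 29, 34, None, None, 7, None, None, 35, None, 28, None, None, 24, None, None, 27]
Rule: An internal node has at least one child.
Per-node child counts:
  node 1: 1 child(ren)
  node 36: 2 child(ren)
  node 33: 2 child(ren)
  node 29: 1 child(ren)
  node 7: 1 child(ren)
  node 28: 1 child(ren)
  node 24: 1 child(ren)
  node 27: 0 child(ren)
  node 34: 1 child(ren)
  node 35: 0 child(ren)
  node 39: 0 child(ren)
Matching nodes: [1, 36, 33, 29, 7, 28, 24, 34]
Count of internal (non-leaf) nodes: 8


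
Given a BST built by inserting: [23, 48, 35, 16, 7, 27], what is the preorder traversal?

Tree insertion order: [23, 48, 35, 16, 7, 27]
Tree (level-order array): [23, 16, 48, 7, None, 35, None, None, None, 27]
Preorder traversal: [23, 16, 7, 48, 35, 27]


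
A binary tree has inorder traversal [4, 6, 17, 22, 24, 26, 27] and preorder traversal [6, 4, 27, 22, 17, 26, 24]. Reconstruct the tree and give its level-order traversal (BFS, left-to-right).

Inorder:  [4, 6, 17, 22, 24, 26, 27]
Preorder: [6, 4, 27, 22, 17, 26, 24]
Algorithm: preorder visits root first, so consume preorder in order;
for each root, split the current inorder slice at that value into
left-subtree inorder and right-subtree inorder, then recurse.
Recursive splits:
  root=6; inorder splits into left=[4], right=[17, 22, 24, 26, 27]
  root=4; inorder splits into left=[], right=[]
  root=27; inorder splits into left=[17, 22, 24, 26], right=[]
  root=22; inorder splits into left=[17], right=[24, 26]
  root=17; inorder splits into left=[], right=[]
  root=26; inorder splits into left=[24], right=[]
  root=24; inorder splits into left=[], right=[]
Reconstructed level-order: [6, 4, 27, 22, 17, 26, 24]


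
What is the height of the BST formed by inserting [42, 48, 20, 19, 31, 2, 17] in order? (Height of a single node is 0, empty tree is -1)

Insertion order: [42, 48, 20, 19, 31, 2, 17]
Tree (level-order array): [42, 20, 48, 19, 31, None, None, 2, None, None, None, None, 17]
Compute height bottom-up (empty subtree = -1):
  height(17) = 1 + max(-1, -1) = 0
  height(2) = 1 + max(-1, 0) = 1
  height(19) = 1 + max(1, -1) = 2
  height(31) = 1 + max(-1, -1) = 0
  height(20) = 1 + max(2, 0) = 3
  height(48) = 1 + max(-1, -1) = 0
  height(42) = 1 + max(3, 0) = 4
Height = 4


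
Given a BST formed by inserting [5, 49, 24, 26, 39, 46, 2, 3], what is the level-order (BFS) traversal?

Tree insertion order: [5, 49, 24, 26, 39, 46, 2, 3]
Tree (level-order array): [5, 2, 49, None, 3, 24, None, None, None, None, 26, None, 39, None, 46]
BFS from the root, enqueuing left then right child of each popped node:
  queue [5] -> pop 5, enqueue [2, 49], visited so far: [5]
  queue [2, 49] -> pop 2, enqueue [3], visited so far: [5, 2]
  queue [49, 3] -> pop 49, enqueue [24], visited so far: [5, 2, 49]
  queue [3, 24] -> pop 3, enqueue [none], visited so far: [5, 2, 49, 3]
  queue [24] -> pop 24, enqueue [26], visited so far: [5, 2, 49, 3, 24]
  queue [26] -> pop 26, enqueue [39], visited so far: [5, 2, 49, 3, 24, 26]
  queue [39] -> pop 39, enqueue [46], visited so far: [5, 2, 49, 3, 24, 26, 39]
  queue [46] -> pop 46, enqueue [none], visited so far: [5, 2, 49, 3, 24, 26, 39, 46]
Result: [5, 2, 49, 3, 24, 26, 39, 46]


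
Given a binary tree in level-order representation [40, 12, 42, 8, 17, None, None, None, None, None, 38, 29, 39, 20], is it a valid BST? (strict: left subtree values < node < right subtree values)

Level-order array: [40, 12, 42, 8, 17, None, None, None, None, None, 38, 29, 39, 20]
Validate using subtree bounds (lo, hi): at each node, require lo < value < hi,
then recurse left with hi=value and right with lo=value.
Preorder trace (stopping at first violation):
  at node 40 with bounds (-inf, +inf): OK
  at node 12 with bounds (-inf, 40): OK
  at node 8 with bounds (-inf, 12): OK
  at node 17 with bounds (12, 40): OK
  at node 38 with bounds (17, 40): OK
  at node 29 with bounds (17, 38): OK
  at node 20 with bounds (17, 29): OK
  at node 39 with bounds (38, 40): OK
  at node 42 with bounds (40, +inf): OK
No violation found at any node.
Result: Valid BST


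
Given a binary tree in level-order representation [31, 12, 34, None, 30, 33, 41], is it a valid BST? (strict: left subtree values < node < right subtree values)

Level-order array: [31, 12, 34, None, 30, 33, 41]
Validate using subtree bounds (lo, hi): at each node, require lo < value < hi,
then recurse left with hi=value and right with lo=value.
Preorder trace (stopping at first violation):
  at node 31 with bounds (-inf, +inf): OK
  at node 12 with bounds (-inf, 31): OK
  at node 30 with bounds (12, 31): OK
  at node 34 with bounds (31, +inf): OK
  at node 33 with bounds (31, 34): OK
  at node 41 with bounds (34, +inf): OK
No violation found at any node.
Result: Valid BST


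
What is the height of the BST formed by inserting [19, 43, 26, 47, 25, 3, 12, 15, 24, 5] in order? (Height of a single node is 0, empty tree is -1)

Insertion order: [19, 43, 26, 47, 25, 3, 12, 15, 24, 5]
Tree (level-order array): [19, 3, 43, None, 12, 26, 47, 5, 15, 25, None, None, None, None, None, None, None, 24]
Compute height bottom-up (empty subtree = -1):
  height(5) = 1 + max(-1, -1) = 0
  height(15) = 1 + max(-1, -1) = 0
  height(12) = 1 + max(0, 0) = 1
  height(3) = 1 + max(-1, 1) = 2
  height(24) = 1 + max(-1, -1) = 0
  height(25) = 1 + max(0, -1) = 1
  height(26) = 1 + max(1, -1) = 2
  height(47) = 1 + max(-1, -1) = 0
  height(43) = 1 + max(2, 0) = 3
  height(19) = 1 + max(2, 3) = 4
Height = 4


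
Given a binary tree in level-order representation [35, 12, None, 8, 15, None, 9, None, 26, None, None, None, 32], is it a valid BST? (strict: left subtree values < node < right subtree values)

Level-order array: [35, 12, None, 8, 15, None, 9, None, 26, None, None, None, 32]
Validate using subtree bounds (lo, hi): at each node, require lo < value < hi,
then recurse left with hi=value and right with lo=value.
Preorder trace (stopping at first violation):
  at node 35 with bounds (-inf, +inf): OK
  at node 12 with bounds (-inf, 35): OK
  at node 8 with bounds (-inf, 12): OK
  at node 9 with bounds (8, 12): OK
  at node 15 with bounds (12, 35): OK
  at node 26 with bounds (15, 35): OK
  at node 32 with bounds (26, 35): OK
No violation found at any node.
Result: Valid BST


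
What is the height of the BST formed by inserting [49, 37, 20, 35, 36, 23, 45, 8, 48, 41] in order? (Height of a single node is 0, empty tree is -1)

Insertion order: [49, 37, 20, 35, 36, 23, 45, 8, 48, 41]
Tree (level-order array): [49, 37, None, 20, 45, 8, 35, 41, 48, None, None, 23, 36]
Compute height bottom-up (empty subtree = -1):
  height(8) = 1 + max(-1, -1) = 0
  height(23) = 1 + max(-1, -1) = 0
  height(36) = 1 + max(-1, -1) = 0
  height(35) = 1 + max(0, 0) = 1
  height(20) = 1 + max(0, 1) = 2
  height(41) = 1 + max(-1, -1) = 0
  height(48) = 1 + max(-1, -1) = 0
  height(45) = 1 + max(0, 0) = 1
  height(37) = 1 + max(2, 1) = 3
  height(49) = 1 + max(3, -1) = 4
Height = 4


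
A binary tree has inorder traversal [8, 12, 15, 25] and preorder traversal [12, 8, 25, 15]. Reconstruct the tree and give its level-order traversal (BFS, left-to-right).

Inorder:  [8, 12, 15, 25]
Preorder: [12, 8, 25, 15]
Algorithm: preorder visits root first, so consume preorder in order;
for each root, split the current inorder slice at that value into
left-subtree inorder and right-subtree inorder, then recurse.
Recursive splits:
  root=12; inorder splits into left=[8], right=[15, 25]
  root=8; inorder splits into left=[], right=[]
  root=25; inorder splits into left=[15], right=[]
  root=15; inorder splits into left=[], right=[]
Reconstructed level-order: [12, 8, 25, 15]


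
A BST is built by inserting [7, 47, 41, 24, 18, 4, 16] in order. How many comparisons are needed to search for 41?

Search path for 41: 7 -> 47 -> 41
Found: True
Comparisons: 3


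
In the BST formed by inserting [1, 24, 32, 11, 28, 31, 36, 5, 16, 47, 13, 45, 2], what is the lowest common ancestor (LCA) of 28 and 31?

Tree insertion order: [1, 24, 32, 11, 28, 31, 36, 5, 16, 47, 13, 45, 2]
Tree (level-order array): [1, None, 24, 11, 32, 5, 16, 28, 36, 2, None, 13, None, None, 31, None, 47, None, None, None, None, None, None, 45]
In a BST, the LCA of p=28, q=31 is the first node v on the
root-to-leaf path with p <= v <= q (go left if both < v, right if both > v).
Walk from root:
  at 1: both 28 and 31 > 1, go right
  at 24: both 28 and 31 > 24, go right
  at 32: both 28 and 31 < 32, go left
  at 28: 28 <= 28 <= 31, this is the LCA
LCA = 28


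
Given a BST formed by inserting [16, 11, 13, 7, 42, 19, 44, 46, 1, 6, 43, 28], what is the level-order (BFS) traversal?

Tree insertion order: [16, 11, 13, 7, 42, 19, 44, 46, 1, 6, 43, 28]
Tree (level-order array): [16, 11, 42, 7, 13, 19, 44, 1, None, None, None, None, 28, 43, 46, None, 6]
BFS from the root, enqueuing left then right child of each popped node:
  queue [16] -> pop 16, enqueue [11, 42], visited so far: [16]
  queue [11, 42] -> pop 11, enqueue [7, 13], visited so far: [16, 11]
  queue [42, 7, 13] -> pop 42, enqueue [19, 44], visited so far: [16, 11, 42]
  queue [7, 13, 19, 44] -> pop 7, enqueue [1], visited so far: [16, 11, 42, 7]
  queue [13, 19, 44, 1] -> pop 13, enqueue [none], visited so far: [16, 11, 42, 7, 13]
  queue [19, 44, 1] -> pop 19, enqueue [28], visited so far: [16, 11, 42, 7, 13, 19]
  queue [44, 1, 28] -> pop 44, enqueue [43, 46], visited so far: [16, 11, 42, 7, 13, 19, 44]
  queue [1, 28, 43, 46] -> pop 1, enqueue [6], visited so far: [16, 11, 42, 7, 13, 19, 44, 1]
  queue [28, 43, 46, 6] -> pop 28, enqueue [none], visited so far: [16, 11, 42, 7, 13, 19, 44, 1, 28]
  queue [43, 46, 6] -> pop 43, enqueue [none], visited so far: [16, 11, 42, 7, 13, 19, 44, 1, 28, 43]
  queue [46, 6] -> pop 46, enqueue [none], visited so far: [16, 11, 42, 7, 13, 19, 44, 1, 28, 43, 46]
  queue [6] -> pop 6, enqueue [none], visited so far: [16, 11, 42, 7, 13, 19, 44, 1, 28, 43, 46, 6]
Result: [16, 11, 42, 7, 13, 19, 44, 1, 28, 43, 46, 6]


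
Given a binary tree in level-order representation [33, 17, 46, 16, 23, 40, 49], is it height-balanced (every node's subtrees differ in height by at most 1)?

Tree (level-order array): [33, 17, 46, 16, 23, 40, 49]
Definition: a tree is height-balanced if, at every node, |h(left) - h(right)| <= 1 (empty subtree has height -1).
Bottom-up per-node check:
  node 16: h_left=-1, h_right=-1, diff=0 [OK], height=0
  node 23: h_left=-1, h_right=-1, diff=0 [OK], height=0
  node 17: h_left=0, h_right=0, diff=0 [OK], height=1
  node 40: h_left=-1, h_right=-1, diff=0 [OK], height=0
  node 49: h_left=-1, h_right=-1, diff=0 [OK], height=0
  node 46: h_left=0, h_right=0, diff=0 [OK], height=1
  node 33: h_left=1, h_right=1, diff=0 [OK], height=2
All nodes satisfy the balance condition.
Result: Balanced


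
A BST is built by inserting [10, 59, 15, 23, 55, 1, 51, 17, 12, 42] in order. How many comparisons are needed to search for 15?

Search path for 15: 10 -> 59 -> 15
Found: True
Comparisons: 3


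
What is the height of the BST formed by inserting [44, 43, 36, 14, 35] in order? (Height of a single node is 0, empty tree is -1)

Insertion order: [44, 43, 36, 14, 35]
Tree (level-order array): [44, 43, None, 36, None, 14, None, None, 35]
Compute height bottom-up (empty subtree = -1):
  height(35) = 1 + max(-1, -1) = 0
  height(14) = 1 + max(-1, 0) = 1
  height(36) = 1 + max(1, -1) = 2
  height(43) = 1 + max(2, -1) = 3
  height(44) = 1 + max(3, -1) = 4
Height = 4


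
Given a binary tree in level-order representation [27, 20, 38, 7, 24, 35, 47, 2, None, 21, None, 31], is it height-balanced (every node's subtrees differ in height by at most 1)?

Tree (level-order array): [27, 20, 38, 7, 24, 35, 47, 2, None, 21, None, 31]
Definition: a tree is height-balanced if, at every node, |h(left) - h(right)| <= 1 (empty subtree has height -1).
Bottom-up per-node check:
  node 2: h_left=-1, h_right=-1, diff=0 [OK], height=0
  node 7: h_left=0, h_right=-1, diff=1 [OK], height=1
  node 21: h_left=-1, h_right=-1, diff=0 [OK], height=0
  node 24: h_left=0, h_right=-1, diff=1 [OK], height=1
  node 20: h_left=1, h_right=1, diff=0 [OK], height=2
  node 31: h_left=-1, h_right=-1, diff=0 [OK], height=0
  node 35: h_left=0, h_right=-1, diff=1 [OK], height=1
  node 47: h_left=-1, h_right=-1, diff=0 [OK], height=0
  node 38: h_left=1, h_right=0, diff=1 [OK], height=2
  node 27: h_left=2, h_right=2, diff=0 [OK], height=3
All nodes satisfy the balance condition.
Result: Balanced


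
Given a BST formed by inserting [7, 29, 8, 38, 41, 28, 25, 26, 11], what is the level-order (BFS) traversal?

Tree insertion order: [7, 29, 8, 38, 41, 28, 25, 26, 11]
Tree (level-order array): [7, None, 29, 8, 38, None, 28, None, 41, 25, None, None, None, 11, 26]
BFS from the root, enqueuing left then right child of each popped node:
  queue [7] -> pop 7, enqueue [29], visited so far: [7]
  queue [29] -> pop 29, enqueue [8, 38], visited so far: [7, 29]
  queue [8, 38] -> pop 8, enqueue [28], visited so far: [7, 29, 8]
  queue [38, 28] -> pop 38, enqueue [41], visited so far: [7, 29, 8, 38]
  queue [28, 41] -> pop 28, enqueue [25], visited so far: [7, 29, 8, 38, 28]
  queue [41, 25] -> pop 41, enqueue [none], visited so far: [7, 29, 8, 38, 28, 41]
  queue [25] -> pop 25, enqueue [11, 26], visited so far: [7, 29, 8, 38, 28, 41, 25]
  queue [11, 26] -> pop 11, enqueue [none], visited so far: [7, 29, 8, 38, 28, 41, 25, 11]
  queue [26] -> pop 26, enqueue [none], visited so far: [7, 29, 8, 38, 28, 41, 25, 11, 26]
Result: [7, 29, 8, 38, 28, 41, 25, 11, 26]


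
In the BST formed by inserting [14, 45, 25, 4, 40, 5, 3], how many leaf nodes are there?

Tree built from: [14, 45, 25, 4, 40, 5, 3]
Tree (level-order array): [14, 4, 45, 3, 5, 25, None, None, None, None, None, None, 40]
Rule: A leaf has 0 children.
Per-node child counts:
  node 14: 2 child(ren)
  node 4: 2 child(ren)
  node 3: 0 child(ren)
  node 5: 0 child(ren)
  node 45: 1 child(ren)
  node 25: 1 child(ren)
  node 40: 0 child(ren)
Matching nodes: [3, 5, 40]
Count of leaf nodes: 3


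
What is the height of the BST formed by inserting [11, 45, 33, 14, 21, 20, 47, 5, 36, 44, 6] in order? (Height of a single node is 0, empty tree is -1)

Insertion order: [11, 45, 33, 14, 21, 20, 47, 5, 36, 44, 6]
Tree (level-order array): [11, 5, 45, None, 6, 33, 47, None, None, 14, 36, None, None, None, 21, None, 44, 20]
Compute height bottom-up (empty subtree = -1):
  height(6) = 1 + max(-1, -1) = 0
  height(5) = 1 + max(-1, 0) = 1
  height(20) = 1 + max(-1, -1) = 0
  height(21) = 1 + max(0, -1) = 1
  height(14) = 1 + max(-1, 1) = 2
  height(44) = 1 + max(-1, -1) = 0
  height(36) = 1 + max(-1, 0) = 1
  height(33) = 1 + max(2, 1) = 3
  height(47) = 1 + max(-1, -1) = 0
  height(45) = 1 + max(3, 0) = 4
  height(11) = 1 + max(1, 4) = 5
Height = 5
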